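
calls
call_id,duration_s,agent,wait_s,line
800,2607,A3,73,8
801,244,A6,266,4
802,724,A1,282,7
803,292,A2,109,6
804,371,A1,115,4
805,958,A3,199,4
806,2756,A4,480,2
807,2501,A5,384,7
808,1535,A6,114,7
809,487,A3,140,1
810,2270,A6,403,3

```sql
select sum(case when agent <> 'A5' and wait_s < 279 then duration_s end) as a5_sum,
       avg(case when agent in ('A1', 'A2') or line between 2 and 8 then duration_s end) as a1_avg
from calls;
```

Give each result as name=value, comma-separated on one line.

a5_sum=6494, a1_avg=1425.8

[a5_sum: agent <> 'A5' and wait_s < 279]
call_id=800: ✓ → 2607
call_id=801: ✓ → 244
call_id=802: ✗
call_id=803: ✓ → 292
call_id=804: ✓ → 371
call_id=805: ✓ → 958
call_id=806: ✗
call_id=807: ✗
call_id=808: ✓ → 1535
call_id=809: ✓ → 487
call_id=810: ✗
a5_sum = 2607 + 244 + 292 + 371 + 958 + 1535 + 487 = 6494
—
[a1_avg: agent in ('A1', 'A2') or line between 2 and 8]
call_id=800: ✓ → 2607
call_id=801: ✓ → 244
call_id=802: ✓ → 724
call_id=803: ✓ → 292
call_id=804: ✓ → 371
call_id=805: ✓ → 958
call_id=806: ✓ → 2756
call_id=807: ✓ → 2501
call_id=808: ✓ → 1535
call_id=809: ✗
call_id=810: ✓ → 2270
a1_avg = (2607 + 244 + 724 + 292 + 371 + 958 + 2756 + 2501 + 1535 + 2270) / 10 = 1425.8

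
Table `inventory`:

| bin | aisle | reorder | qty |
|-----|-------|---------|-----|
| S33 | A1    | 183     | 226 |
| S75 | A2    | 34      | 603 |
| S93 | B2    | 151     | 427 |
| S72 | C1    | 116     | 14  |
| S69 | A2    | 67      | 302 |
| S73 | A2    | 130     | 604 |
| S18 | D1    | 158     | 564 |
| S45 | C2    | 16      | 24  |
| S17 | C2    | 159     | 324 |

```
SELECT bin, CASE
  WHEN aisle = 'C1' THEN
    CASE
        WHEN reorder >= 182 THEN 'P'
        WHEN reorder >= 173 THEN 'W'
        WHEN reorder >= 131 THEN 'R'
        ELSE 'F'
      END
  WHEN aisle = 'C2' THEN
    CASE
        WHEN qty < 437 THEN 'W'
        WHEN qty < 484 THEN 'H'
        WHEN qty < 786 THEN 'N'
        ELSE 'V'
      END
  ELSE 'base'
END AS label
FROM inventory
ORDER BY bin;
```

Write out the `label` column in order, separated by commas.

bin=S17: aisle='C2' → inner[qty < 437] → W
bin=S18: aisle='D1' → outer ELSE → base
bin=S33: aisle='A1' → outer ELSE → base
bin=S45: aisle='C2' → inner[qty < 437] → W
bin=S69: aisle='A2' → outer ELSE → base
bin=S72: aisle='C1' → inner[ELSE] → F
bin=S73: aisle='A2' → outer ELSE → base
bin=S75: aisle='A2' → outer ELSE → base
bin=S93: aisle='B2' → outer ELSE → base

W, base, base, W, base, F, base, base, base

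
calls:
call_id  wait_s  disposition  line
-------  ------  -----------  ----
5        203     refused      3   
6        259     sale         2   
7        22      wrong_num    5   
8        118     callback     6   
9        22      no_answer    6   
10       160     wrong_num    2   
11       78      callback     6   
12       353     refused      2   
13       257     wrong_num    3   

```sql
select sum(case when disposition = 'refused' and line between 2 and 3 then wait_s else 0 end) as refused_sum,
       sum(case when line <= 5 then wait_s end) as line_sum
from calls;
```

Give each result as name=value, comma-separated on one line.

refused_sum=556, line_sum=1254

[refused_sum: disposition = 'refused' and line between 2 and 3]
call_id=5: ✓ → 203
call_id=6: ✗
call_id=7: ✗
call_id=8: ✗
call_id=9: ✗
call_id=10: ✗
call_id=11: ✗
call_id=12: ✓ → 353
call_id=13: ✗
refused_sum = 203 + 353 = 556
—
[line_sum: line <= 5]
call_id=5: ✓ → 203
call_id=6: ✓ → 259
call_id=7: ✓ → 22
call_id=8: ✗
call_id=9: ✗
call_id=10: ✓ → 160
call_id=11: ✗
call_id=12: ✓ → 353
call_id=13: ✓ → 257
line_sum = 203 + 259 + 22 + 160 + 353 + 257 = 1254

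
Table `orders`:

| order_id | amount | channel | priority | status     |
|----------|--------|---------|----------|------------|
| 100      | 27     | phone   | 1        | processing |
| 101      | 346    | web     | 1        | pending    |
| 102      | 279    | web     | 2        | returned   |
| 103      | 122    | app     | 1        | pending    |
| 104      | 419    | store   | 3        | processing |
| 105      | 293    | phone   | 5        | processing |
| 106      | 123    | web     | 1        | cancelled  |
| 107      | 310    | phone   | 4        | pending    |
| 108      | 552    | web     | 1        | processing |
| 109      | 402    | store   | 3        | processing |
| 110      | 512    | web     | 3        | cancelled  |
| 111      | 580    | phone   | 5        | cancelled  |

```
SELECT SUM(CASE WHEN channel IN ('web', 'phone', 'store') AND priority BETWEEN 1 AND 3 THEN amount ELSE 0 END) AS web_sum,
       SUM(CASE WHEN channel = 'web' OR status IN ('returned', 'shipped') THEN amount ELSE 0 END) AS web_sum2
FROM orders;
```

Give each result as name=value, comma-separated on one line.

web_sum=2660, web_sum2=1812

[web_sum: channel IN ('web', 'phone', 'store') AND priority BETWEEN 1 AND 3]
order_id=100: ✓ → 27
order_id=101: ✓ → 346
order_id=102: ✓ → 279
order_id=103: ✗
order_id=104: ✓ → 419
order_id=105: ✗
order_id=106: ✓ → 123
order_id=107: ✗
order_id=108: ✓ → 552
order_id=109: ✓ → 402
order_id=110: ✓ → 512
order_id=111: ✗
web_sum = 27 + 346 + 279 + 419 + 123 + 552 + 402 + 512 = 2660
—
[web_sum2: channel = 'web' OR status IN ('returned', 'shipped')]
order_id=100: ✗
order_id=101: ✓ → 346
order_id=102: ✓ → 279
order_id=103: ✗
order_id=104: ✗
order_id=105: ✗
order_id=106: ✓ → 123
order_id=107: ✗
order_id=108: ✓ → 552
order_id=109: ✗
order_id=110: ✓ → 512
order_id=111: ✗
web_sum2 = 346 + 279 + 123 + 552 + 512 = 1812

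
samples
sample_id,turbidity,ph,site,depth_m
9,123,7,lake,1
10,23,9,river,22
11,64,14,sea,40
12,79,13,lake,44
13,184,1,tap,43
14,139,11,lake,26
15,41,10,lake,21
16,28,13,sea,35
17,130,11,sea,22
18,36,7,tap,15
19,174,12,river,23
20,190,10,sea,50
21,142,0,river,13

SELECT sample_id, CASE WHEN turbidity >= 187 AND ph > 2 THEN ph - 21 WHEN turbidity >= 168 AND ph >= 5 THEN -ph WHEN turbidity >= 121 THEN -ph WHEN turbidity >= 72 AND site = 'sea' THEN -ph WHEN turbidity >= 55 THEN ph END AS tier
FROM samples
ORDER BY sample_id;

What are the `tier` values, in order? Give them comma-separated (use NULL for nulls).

sample_id=9: turbidity >= 121 → -7
sample_id=10: (no match → NULL) → NULL
sample_id=11: turbidity >= 55 → 14
sample_id=12: turbidity >= 55 → 13
sample_id=13: turbidity >= 121 → -1
sample_id=14: turbidity >= 121 → -11
sample_id=15: (no match → NULL) → NULL
sample_id=16: (no match → NULL) → NULL
sample_id=17: turbidity >= 121 → -11
sample_id=18: (no match → NULL) → NULL
sample_id=19: turbidity >= 168 AND ph >= 5 → -12
sample_id=20: turbidity >= 187 AND ph > 2 → -11
sample_id=21: turbidity >= 121 → 0

-7, NULL, 14, 13, -1, -11, NULL, NULL, -11, NULL, -12, -11, 0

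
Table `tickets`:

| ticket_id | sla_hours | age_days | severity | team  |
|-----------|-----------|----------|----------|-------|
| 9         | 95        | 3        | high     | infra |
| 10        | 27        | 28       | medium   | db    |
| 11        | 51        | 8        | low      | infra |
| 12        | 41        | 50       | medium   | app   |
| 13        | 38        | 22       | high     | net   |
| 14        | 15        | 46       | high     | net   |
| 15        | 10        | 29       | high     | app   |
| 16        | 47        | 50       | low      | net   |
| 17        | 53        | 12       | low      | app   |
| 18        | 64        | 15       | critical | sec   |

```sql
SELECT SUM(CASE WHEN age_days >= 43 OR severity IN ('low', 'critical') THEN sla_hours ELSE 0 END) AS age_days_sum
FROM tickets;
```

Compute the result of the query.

271

ticket_id=9: ✗
ticket_id=10: ✗
ticket_id=11: ✓ → 51
ticket_id=12: ✓ → 41
ticket_id=13: ✗
ticket_id=14: ✓ → 15
ticket_id=15: ✗
ticket_id=16: ✓ → 47
ticket_id=17: ✓ → 53
ticket_id=18: ✓ → 64
age_days_sum = 51 + 41 + 15 + 47 + 53 + 64 = 271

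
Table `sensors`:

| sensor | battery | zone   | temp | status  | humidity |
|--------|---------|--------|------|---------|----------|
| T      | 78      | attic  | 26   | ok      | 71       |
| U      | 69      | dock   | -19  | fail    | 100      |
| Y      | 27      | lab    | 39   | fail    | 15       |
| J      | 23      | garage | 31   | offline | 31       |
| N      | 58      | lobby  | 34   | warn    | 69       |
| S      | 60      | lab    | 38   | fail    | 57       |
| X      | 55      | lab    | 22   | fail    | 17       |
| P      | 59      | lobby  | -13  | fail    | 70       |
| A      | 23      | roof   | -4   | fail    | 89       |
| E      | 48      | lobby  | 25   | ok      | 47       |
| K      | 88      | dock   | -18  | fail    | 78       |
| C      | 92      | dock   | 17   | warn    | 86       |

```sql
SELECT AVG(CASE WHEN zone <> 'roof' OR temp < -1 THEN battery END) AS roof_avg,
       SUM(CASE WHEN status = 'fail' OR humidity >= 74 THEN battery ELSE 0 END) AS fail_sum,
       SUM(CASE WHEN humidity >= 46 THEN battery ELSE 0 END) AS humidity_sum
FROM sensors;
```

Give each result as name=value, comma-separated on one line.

roof_avg=56.6666666667, fail_sum=473, humidity_sum=575

[roof_avg: zone <> 'roof' OR temp < -1]
sensor=T: ✓ → 78
sensor=U: ✓ → 69
sensor=Y: ✓ → 27
sensor=J: ✓ → 23
sensor=N: ✓ → 58
sensor=S: ✓ → 60
sensor=X: ✓ → 55
sensor=P: ✓ → 59
sensor=A: ✓ → 23
sensor=E: ✓ → 48
sensor=K: ✓ → 88
sensor=C: ✓ → 92
roof_avg = (78 + 69 + 27 + 23 + 58 + 60 + 55 + 59 + 23 + 48 + 88 + 92) / 12 = 56.6666666667
—
[fail_sum: status = 'fail' OR humidity >= 74]
sensor=T: ✗
sensor=U: ✓ → 69
sensor=Y: ✓ → 27
sensor=J: ✗
sensor=N: ✗
sensor=S: ✓ → 60
sensor=X: ✓ → 55
sensor=P: ✓ → 59
sensor=A: ✓ → 23
sensor=E: ✗
sensor=K: ✓ → 88
sensor=C: ✓ → 92
fail_sum = 69 + 27 + 60 + 55 + 59 + 23 + 88 + 92 = 473
—
[humidity_sum: humidity >= 46]
sensor=T: ✓ → 78
sensor=U: ✓ → 69
sensor=Y: ✗
sensor=J: ✗
sensor=N: ✓ → 58
sensor=S: ✓ → 60
sensor=X: ✗
sensor=P: ✓ → 59
sensor=A: ✓ → 23
sensor=E: ✓ → 48
sensor=K: ✓ → 88
sensor=C: ✓ → 92
humidity_sum = 78 + 69 + 58 + 60 + 59 + 23 + 48 + 88 + 92 = 575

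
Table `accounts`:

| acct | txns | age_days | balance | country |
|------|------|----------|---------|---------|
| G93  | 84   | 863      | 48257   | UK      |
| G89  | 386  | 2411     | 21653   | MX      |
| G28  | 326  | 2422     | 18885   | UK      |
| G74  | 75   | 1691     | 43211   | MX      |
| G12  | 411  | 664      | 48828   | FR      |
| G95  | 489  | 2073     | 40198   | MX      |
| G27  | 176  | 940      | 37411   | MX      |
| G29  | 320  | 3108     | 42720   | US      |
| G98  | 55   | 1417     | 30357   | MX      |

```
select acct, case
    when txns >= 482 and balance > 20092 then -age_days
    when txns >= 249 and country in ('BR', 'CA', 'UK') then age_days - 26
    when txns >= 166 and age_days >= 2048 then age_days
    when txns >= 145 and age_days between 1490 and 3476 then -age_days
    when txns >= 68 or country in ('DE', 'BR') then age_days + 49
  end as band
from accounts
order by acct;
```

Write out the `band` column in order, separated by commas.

713, 989, 2396, 3108, 1740, 2411, 912, -2073, NULL

acct=G12: txns >= 68 or country in ('DE', 'BR') → 713
acct=G27: txns >= 68 or country in ('DE', 'BR') → 989
acct=G28: txns >= 249 and country in ('BR', 'CA', 'UK') → 2396
acct=G29: txns >= 166 and age_days >= 2048 → 3108
acct=G74: txns >= 68 or country in ('DE', 'BR') → 1740
acct=G89: txns >= 166 and age_days >= 2048 → 2411
acct=G93: txns >= 68 or country in ('DE', 'BR') → 912
acct=G95: txns >= 482 and balance > 20092 → -2073
acct=G98: (no match → NULL) → NULL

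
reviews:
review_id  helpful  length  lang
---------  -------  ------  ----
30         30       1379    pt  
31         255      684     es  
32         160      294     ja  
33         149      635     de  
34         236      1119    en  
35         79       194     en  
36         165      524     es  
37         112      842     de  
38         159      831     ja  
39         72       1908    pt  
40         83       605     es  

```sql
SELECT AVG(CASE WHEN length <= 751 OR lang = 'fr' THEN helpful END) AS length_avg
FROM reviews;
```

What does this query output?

review_id=30: ✗
review_id=31: ✓ → 255
review_id=32: ✓ → 160
review_id=33: ✓ → 149
review_id=34: ✗
review_id=35: ✓ → 79
review_id=36: ✓ → 165
review_id=37: ✗
review_id=38: ✗
review_id=39: ✗
review_id=40: ✓ → 83
length_avg = (255 + 160 + 149 + 79 + 165 + 83) / 6 = 148.5

148.5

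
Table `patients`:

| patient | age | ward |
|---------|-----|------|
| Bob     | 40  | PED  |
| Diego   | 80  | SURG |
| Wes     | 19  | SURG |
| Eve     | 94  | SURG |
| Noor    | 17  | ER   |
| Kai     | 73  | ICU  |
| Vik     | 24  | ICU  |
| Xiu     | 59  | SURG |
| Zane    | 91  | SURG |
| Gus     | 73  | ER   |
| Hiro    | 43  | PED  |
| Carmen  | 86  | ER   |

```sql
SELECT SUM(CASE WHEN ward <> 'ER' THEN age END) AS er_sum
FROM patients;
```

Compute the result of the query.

523

patient=Bob: ✓ → 40
patient=Diego: ✓ → 80
patient=Wes: ✓ → 19
patient=Eve: ✓ → 94
patient=Noor: ✗
patient=Kai: ✓ → 73
patient=Vik: ✓ → 24
patient=Xiu: ✓ → 59
patient=Zane: ✓ → 91
patient=Gus: ✗
patient=Hiro: ✓ → 43
patient=Carmen: ✗
er_sum = 40 + 80 + 19 + 94 + 73 + 24 + 59 + 91 + 43 = 523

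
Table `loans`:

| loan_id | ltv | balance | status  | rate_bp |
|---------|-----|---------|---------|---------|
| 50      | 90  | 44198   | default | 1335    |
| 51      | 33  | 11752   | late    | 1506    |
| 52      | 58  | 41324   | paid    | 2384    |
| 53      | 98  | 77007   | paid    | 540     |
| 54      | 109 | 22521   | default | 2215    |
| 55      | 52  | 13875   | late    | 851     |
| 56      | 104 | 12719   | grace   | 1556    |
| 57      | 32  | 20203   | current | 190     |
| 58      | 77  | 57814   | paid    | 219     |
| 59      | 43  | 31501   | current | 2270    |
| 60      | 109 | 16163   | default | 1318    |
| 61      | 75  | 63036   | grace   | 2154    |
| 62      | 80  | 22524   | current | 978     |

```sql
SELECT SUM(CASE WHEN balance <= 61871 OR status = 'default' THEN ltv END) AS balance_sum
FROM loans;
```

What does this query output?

787

loan_id=50: ✓ → 90
loan_id=51: ✓ → 33
loan_id=52: ✓ → 58
loan_id=53: ✗
loan_id=54: ✓ → 109
loan_id=55: ✓ → 52
loan_id=56: ✓ → 104
loan_id=57: ✓ → 32
loan_id=58: ✓ → 77
loan_id=59: ✓ → 43
loan_id=60: ✓ → 109
loan_id=61: ✗
loan_id=62: ✓ → 80
balance_sum = 90 + 33 + 58 + 109 + 52 + 104 + 32 + 77 + 43 + 109 + 80 = 787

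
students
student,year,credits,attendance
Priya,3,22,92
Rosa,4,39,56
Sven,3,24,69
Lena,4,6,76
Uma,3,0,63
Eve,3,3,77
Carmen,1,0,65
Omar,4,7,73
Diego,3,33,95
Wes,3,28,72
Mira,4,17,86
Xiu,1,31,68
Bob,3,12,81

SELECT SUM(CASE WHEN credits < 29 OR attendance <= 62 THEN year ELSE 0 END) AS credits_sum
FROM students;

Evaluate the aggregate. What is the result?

35

student=Priya: ✓ → 3
student=Rosa: ✓ → 4
student=Sven: ✓ → 3
student=Lena: ✓ → 4
student=Uma: ✓ → 3
student=Eve: ✓ → 3
student=Carmen: ✓ → 1
student=Omar: ✓ → 4
student=Diego: ✗
student=Wes: ✓ → 3
student=Mira: ✓ → 4
student=Xiu: ✗
student=Bob: ✓ → 3
credits_sum = 3 + 4 + 3 + 4 + 3 + 3 + 1 + 4 + 3 + 4 + 3 = 35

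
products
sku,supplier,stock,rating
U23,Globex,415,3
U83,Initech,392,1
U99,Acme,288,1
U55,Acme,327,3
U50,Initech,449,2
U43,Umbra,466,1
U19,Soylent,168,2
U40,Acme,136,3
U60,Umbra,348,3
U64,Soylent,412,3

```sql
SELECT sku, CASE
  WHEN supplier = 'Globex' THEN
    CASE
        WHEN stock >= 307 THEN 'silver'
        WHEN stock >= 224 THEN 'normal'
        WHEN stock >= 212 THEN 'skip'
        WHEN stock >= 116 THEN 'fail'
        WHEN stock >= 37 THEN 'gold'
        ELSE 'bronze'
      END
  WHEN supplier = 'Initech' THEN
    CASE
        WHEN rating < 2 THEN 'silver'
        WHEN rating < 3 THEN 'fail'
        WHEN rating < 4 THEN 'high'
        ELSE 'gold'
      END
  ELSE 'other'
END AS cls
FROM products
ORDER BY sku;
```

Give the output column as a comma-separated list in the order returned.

other, silver, other, other, fail, other, other, other, silver, other

sku=U19: supplier='Soylent' → outer ELSE → other
sku=U23: supplier='Globex' → inner[stock >= 307] → silver
sku=U40: supplier='Acme' → outer ELSE → other
sku=U43: supplier='Umbra' → outer ELSE → other
sku=U50: supplier='Initech' → inner[rating < 3] → fail
sku=U55: supplier='Acme' → outer ELSE → other
sku=U60: supplier='Umbra' → outer ELSE → other
sku=U64: supplier='Soylent' → outer ELSE → other
sku=U83: supplier='Initech' → inner[rating < 2] → silver
sku=U99: supplier='Acme' → outer ELSE → other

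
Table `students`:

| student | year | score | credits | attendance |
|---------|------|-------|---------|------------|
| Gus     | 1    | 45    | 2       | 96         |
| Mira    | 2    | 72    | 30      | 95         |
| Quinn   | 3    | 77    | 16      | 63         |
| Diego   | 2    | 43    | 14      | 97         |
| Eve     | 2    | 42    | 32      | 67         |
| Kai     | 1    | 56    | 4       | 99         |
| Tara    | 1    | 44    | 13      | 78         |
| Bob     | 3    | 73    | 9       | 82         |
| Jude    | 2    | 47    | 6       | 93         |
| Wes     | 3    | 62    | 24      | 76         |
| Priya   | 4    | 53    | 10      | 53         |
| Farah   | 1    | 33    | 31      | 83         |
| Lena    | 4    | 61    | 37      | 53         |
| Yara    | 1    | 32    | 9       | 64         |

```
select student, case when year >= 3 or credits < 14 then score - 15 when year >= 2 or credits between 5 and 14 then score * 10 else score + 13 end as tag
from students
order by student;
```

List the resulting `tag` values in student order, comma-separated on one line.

student=Bob: year >= 3 or credits < 14 → 58
student=Diego: year >= 2 or credits between 5 and 14 → 430
student=Eve: year >= 2 or credits between 5 and 14 → 420
student=Farah: ELSE → 46
student=Gus: year >= 3 or credits < 14 → 30
student=Jude: year >= 3 or credits < 14 → 32
student=Kai: year >= 3 or credits < 14 → 41
student=Lena: year >= 3 or credits < 14 → 46
student=Mira: year >= 2 or credits between 5 and 14 → 720
student=Priya: year >= 3 or credits < 14 → 38
student=Quinn: year >= 3 or credits < 14 → 62
student=Tara: year >= 3 or credits < 14 → 29
student=Wes: year >= 3 or credits < 14 → 47
student=Yara: year >= 3 or credits < 14 → 17

58, 430, 420, 46, 30, 32, 41, 46, 720, 38, 62, 29, 47, 17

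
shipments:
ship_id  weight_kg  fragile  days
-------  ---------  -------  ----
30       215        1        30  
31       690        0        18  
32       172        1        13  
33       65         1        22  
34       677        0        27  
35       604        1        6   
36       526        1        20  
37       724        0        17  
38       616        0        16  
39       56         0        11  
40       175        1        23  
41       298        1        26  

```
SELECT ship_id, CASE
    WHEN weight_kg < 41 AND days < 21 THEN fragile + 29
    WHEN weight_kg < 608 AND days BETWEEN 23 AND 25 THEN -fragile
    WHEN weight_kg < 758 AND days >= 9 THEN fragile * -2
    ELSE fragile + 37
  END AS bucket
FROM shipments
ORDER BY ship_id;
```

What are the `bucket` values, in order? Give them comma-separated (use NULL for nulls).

-2, 0, -2, -2, 0, 38, -2, 0, 0, 0, -1, -2

ship_id=30: weight_kg < 758 AND days >= 9 → -2
ship_id=31: weight_kg < 758 AND days >= 9 → 0
ship_id=32: weight_kg < 758 AND days >= 9 → -2
ship_id=33: weight_kg < 758 AND days >= 9 → -2
ship_id=34: weight_kg < 758 AND days >= 9 → 0
ship_id=35: ELSE → 38
ship_id=36: weight_kg < 758 AND days >= 9 → -2
ship_id=37: weight_kg < 758 AND days >= 9 → 0
ship_id=38: weight_kg < 758 AND days >= 9 → 0
ship_id=39: weight_kg < 758 AND days >= 9 → 0
ship_id=40: weight_kg < 608 AND days BETWEEN 23 AND 25 → -1
ship_id=41: weight_kg < 758 AND days >= 9 → -2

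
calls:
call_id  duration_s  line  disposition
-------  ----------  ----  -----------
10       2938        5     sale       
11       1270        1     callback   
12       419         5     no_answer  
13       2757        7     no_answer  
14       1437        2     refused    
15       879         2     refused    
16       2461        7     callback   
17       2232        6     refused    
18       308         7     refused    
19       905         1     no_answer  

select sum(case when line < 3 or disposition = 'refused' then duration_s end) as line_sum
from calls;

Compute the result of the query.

7031

call_id=10: ✗
call_id=11: ✓ → 1270
call_id=12: ✗
call_id=13: ✗
call_id=14: ✓ → 1437
call_id=15: ✓ → 879
call_id=16: ✗
call_id=17: ✓ → 2232
call_id=18: ✓ → 308
call_id=19: ✓ → 905
line_sum = 1270 + 1437 + 879 + 2232 + 308 + 905 = 7031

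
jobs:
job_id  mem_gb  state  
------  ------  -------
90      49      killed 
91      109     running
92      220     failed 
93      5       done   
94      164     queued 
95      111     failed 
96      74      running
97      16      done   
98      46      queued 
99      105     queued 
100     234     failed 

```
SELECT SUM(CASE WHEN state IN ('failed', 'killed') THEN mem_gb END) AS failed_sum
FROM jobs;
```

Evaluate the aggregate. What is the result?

614

job_id=90: ✓ → 49
job_id=91: ✗
job_id=92: ✓ → 220
job_id=93: ✗
job_id=94: ✗
job_id=95: ✓ → 111
job_id=96: ✗
job_id=97: ✗
job_id=98: ✗
job_id=99: ✗
job_id=100: ✓ → 234
failed_sum = 49 + 220 + 111 + 234 = 614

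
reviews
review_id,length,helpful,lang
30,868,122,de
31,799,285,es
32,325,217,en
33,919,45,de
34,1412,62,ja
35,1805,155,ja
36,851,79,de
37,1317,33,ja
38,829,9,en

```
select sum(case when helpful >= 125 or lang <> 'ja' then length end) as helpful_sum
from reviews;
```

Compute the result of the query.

review_id=30: ✓ → 868
review_id=31: ✓ → 799
review_id=32: ✓ → 325
review_id=33: ✓ → 919
review_id=34: ✗
review_id=35: ✓ → 1805
review_id=36: ✓ → 851
review_id=37: ✗
review_id=38: ✓ → 829
helpful_sum = 868 + 799 + 325 + 919 + 1805 + 851 + 829 = 6396

6396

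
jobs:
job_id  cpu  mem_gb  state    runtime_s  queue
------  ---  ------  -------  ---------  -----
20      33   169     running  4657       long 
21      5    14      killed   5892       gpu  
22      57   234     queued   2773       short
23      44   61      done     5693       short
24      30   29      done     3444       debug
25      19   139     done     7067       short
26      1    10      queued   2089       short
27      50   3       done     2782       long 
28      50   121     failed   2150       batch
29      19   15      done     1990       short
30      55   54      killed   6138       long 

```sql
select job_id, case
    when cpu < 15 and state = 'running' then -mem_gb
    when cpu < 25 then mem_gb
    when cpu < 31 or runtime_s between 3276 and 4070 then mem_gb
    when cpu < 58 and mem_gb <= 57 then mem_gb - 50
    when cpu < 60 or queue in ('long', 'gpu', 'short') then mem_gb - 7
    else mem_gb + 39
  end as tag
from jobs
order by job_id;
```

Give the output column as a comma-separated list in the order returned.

job_id=20: cpu < 60 or queue in ('long', 'gpu', 'short') → 162
job_id=21: cpu < 25 → 14
job_id=22: cpu < 60 or queue in ('long', 'gpu', 'short') → 227
job_id=23: cpu < 60 or queue in ('long', 'gpu', 'short') → 54
job_id=24: cpu < 31 or runtime_s between 3276 and 4070 → 29
job_id=25: cpu < 25 → 139
job_id=26: cpu < 25 → 10
job_id=27: cpu < 58 and mem_gb <= 57 → -47
job_id=28: cpu < 60 or queue in ('long', 'gpu', 'short') → 114
job_id=29: cpu < 25 → 15
job_id=30: cpu < 58 and mem_gb <= 57 → 4

162, 14, 227, 54, 29, 139, 10, -47, 114, 15, 4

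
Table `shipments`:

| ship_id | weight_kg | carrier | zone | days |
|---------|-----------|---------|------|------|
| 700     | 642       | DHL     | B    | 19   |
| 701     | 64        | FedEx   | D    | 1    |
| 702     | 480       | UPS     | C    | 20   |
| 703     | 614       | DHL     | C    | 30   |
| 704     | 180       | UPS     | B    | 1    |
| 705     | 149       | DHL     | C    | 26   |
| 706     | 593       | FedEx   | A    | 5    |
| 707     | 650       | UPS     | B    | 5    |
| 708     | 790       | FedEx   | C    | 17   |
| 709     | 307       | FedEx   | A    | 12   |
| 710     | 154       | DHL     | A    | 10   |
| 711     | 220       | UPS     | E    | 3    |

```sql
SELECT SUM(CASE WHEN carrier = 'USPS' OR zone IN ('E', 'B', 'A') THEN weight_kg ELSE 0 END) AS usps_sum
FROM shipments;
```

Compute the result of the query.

2746

ship_id=700: ✓ → 642
ship_id=701: ✗
ship_id=702: ✗
ship_id=703: ✗
ship_id=704: ✓ → 180
ship_id=705: ✗
ship_id=706: ✓ → 593
ship_id=707: ✓ → 650
ship_id=708: ✗
ship_id=709: ✓ → 307
ship_id=710: ✓ → 154
ship_id=711: ✓ → 220
usps_sum = 642 + 180 + 593 + 650 + 307 + 154 + 220 = 2746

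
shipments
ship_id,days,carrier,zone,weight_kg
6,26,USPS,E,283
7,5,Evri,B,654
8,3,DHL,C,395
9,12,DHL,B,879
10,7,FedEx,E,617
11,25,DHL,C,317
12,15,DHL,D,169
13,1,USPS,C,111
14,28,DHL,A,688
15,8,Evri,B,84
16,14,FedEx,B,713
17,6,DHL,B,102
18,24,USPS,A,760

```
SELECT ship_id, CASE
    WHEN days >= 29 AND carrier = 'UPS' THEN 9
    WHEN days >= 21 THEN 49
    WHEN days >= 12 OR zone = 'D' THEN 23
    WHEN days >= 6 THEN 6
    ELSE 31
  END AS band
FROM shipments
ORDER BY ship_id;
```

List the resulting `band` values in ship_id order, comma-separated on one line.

49, 31, 31, 23, 6, 49, 23, 31, 49, 6, 23, 6, 49

ship_id=6: days >= 21 → 49
ship_id=7: ELSE → 31
ship_id=8: ELSE → 31
ship_id=9: days >= 12 OR zone = 'D' → 23
ship_id=10: days >= 6 → 6
ship_id=11: days >= 21 → 49
ship_id=12: days >= 12 OR zone = 'D' → 23
ship_id=13: ELSE → 31
ship_id=14: days >= 21 → 49
ship_id=15: days >= 6 → 6
ship_id=16: days >= 12 OR zone = 'D' → 23
ship_id=17: days >= 6 → 6
ship_id=18: days >= 21 → 49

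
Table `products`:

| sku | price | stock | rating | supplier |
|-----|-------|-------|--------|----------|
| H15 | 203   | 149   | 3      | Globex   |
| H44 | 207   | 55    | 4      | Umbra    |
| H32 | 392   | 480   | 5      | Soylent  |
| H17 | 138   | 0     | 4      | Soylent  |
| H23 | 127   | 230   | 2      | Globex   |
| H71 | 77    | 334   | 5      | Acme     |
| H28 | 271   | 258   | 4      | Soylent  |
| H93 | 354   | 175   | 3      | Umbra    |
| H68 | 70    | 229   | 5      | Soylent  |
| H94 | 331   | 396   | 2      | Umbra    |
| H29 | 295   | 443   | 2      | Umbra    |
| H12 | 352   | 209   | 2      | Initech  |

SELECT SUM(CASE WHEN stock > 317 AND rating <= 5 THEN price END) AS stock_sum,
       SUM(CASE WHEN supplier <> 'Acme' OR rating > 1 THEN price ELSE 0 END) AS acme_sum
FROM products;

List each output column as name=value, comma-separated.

[stock_sum: stock > 317 AND rating <= 5]
sku=H15: ✗
sku=H44: ✗
sku=H32: ✓ → 392
sku=H17: ✗
sku=H23: ✗
sku=H71: ✓ → 77
sku=H28: ✗
sku=H93: ✗
sku=H68: ✗
sku=H94: ✓ → 331
sku=H29: ✓ → 295
sku=H12: ✗
stock_sum = 392 + 77 + 331 + 295 = 1095
—
[acme_sum: supplier <> 'Acme' OR rating > 1]
sku=H15: ✓ → 203
sku=H44: ✓ → 207
sku=H32: ✓ → 392
sku=H17: ✓ → 138
sku=H23: ✓ → 127
sku=H71: ✓ → 77
sku=H28: ✓ → 271
sku=H93: ✓ → 354
sku=H68: ✓ → 70
sku=H94: ✓ → 331
sku=H29: ✓ → 295
sku=H12: ✓ → 352
acme_sum = 203 + 207 + 392 + 138 + 127 + 77 + 271 + 354 + 70 + 331 + 295 + 352 = 2817

stock_sum=1095, acme_sum=2817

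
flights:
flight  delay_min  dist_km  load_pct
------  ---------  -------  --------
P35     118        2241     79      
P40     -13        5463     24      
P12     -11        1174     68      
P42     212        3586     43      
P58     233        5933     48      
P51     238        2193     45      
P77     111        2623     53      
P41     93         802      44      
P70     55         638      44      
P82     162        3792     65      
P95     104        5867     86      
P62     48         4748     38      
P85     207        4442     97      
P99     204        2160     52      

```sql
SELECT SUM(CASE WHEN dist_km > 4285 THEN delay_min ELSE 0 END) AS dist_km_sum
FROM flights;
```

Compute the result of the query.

579

flight=P35: ✗
flight=P40: ✓ → -13
flight=P12: ✗
flight=P42: ✗
flight=P58: ✓ → 233
flight=P51: ✗
flight=P77: ✗
flight=P41: ✗
flight=P70: ✗
flight=P82: ✗
flight=P95: ✓ → 104
flight=P62: ✓ → 48
flight=P85: ✓ → 207
flight=P99: ✗
dist_km_sum = -13 + 233 + 104 + 48 + 207 = 579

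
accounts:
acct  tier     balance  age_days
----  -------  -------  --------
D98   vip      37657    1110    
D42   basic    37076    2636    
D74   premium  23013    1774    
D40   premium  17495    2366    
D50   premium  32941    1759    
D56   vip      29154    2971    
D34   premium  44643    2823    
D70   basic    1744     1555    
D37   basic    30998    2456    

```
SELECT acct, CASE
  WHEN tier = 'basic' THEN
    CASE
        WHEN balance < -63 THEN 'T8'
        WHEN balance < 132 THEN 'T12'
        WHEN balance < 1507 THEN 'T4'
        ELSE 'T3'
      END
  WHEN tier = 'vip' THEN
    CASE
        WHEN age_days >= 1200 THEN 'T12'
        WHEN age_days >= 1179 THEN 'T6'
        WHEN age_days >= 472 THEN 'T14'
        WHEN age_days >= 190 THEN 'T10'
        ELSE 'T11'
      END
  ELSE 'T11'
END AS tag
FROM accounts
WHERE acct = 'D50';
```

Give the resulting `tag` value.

acct = D50: tier=premium, balance=32941, age_days=1759.
tier='premium' → outer ELSE → T11

T11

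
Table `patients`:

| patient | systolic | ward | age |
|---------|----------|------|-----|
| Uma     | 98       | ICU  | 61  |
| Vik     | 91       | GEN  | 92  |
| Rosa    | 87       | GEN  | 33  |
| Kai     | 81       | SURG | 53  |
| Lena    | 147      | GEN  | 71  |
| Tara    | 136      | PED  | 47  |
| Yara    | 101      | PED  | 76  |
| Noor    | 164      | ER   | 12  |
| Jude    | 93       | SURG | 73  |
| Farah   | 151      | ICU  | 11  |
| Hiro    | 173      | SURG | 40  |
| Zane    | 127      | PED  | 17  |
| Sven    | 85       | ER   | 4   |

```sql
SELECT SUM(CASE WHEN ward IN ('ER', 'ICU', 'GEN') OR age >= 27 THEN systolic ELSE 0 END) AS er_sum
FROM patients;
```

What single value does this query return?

patient=Uma: ✓ → 98
patient=Vik: ✓ → 91
patient=Rosa: ✓ → 87
patient=Kai: ✓ → 81
patient=Lena: ✓ → 147
patient=Tara: ✓ → 136
patient=Yara: ✓ → 101
patient=Noor: ✓ → 164
patient=Jude: ✓ → 93
patient=Farah: ✓ → 151
patient=Hiro: ✓ → 173
patient=Zane: ✗
patient=Sven: ✓ → 85
er_sum = 98 + 91 + 87 + 81 + 147 + 136 + 101 + 164 + 93 + 151 + 173 + 85 = 1407

1407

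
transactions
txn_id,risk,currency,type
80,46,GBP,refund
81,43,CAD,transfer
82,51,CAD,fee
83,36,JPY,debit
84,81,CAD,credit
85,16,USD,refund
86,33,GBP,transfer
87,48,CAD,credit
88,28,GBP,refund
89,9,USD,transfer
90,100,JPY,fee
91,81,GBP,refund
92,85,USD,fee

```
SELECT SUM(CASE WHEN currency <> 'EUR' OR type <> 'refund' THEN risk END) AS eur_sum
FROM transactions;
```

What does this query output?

657

txn_id=80: ✓ → 46
txn_id=81: ✓ → 43
txn_id=82: ✓ → 51
txn_id=83: ✓ → 36
txn_id=84: ✓ → 81
txn_id=85: ✓ → 16
txn_id=86: ✓ → 33
txn_id=87: ✓ → 48
txn_id=88: ✓ → 28
txn_id=89: ✓ → 9
txn_id=90: ✓ → 100
txn_id=91: ✓ → 81
txn_id=92: ✓ → 85
eur_sum = 46 + 43 + 51 + 36 + 81 + 16 + 33 + 48 + 28 + 9 + 100 + 81 + 85 = 657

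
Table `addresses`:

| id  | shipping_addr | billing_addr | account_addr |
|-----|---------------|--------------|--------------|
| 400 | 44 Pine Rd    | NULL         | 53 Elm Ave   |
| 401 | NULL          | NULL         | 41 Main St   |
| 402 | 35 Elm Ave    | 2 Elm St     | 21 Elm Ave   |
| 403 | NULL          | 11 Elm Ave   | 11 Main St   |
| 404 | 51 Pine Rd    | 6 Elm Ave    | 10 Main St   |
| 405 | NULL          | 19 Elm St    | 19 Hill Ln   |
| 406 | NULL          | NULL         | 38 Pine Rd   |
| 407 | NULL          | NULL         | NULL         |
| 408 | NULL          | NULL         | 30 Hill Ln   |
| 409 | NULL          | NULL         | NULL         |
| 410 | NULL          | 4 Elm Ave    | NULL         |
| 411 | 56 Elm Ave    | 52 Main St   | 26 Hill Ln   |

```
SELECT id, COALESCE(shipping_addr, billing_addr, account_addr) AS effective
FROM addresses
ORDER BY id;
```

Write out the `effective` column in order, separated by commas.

id=400: shipping_addr=44 Pine Rd → 44 Pine Rd
id=401: shipping_addr=NULL, billing_addr=NULL, account_addr=41 Main St → 41 Main St
id=402: shipping_addr=35 Elm Ave → 35 Elm Ave
id=403: shipping_addr=NULL, billing_addr=11 Elm Ave → 11 Elm Ave
id=404: shipping_addr=51 Pine Rd → 51 Pine Rd
id=405: shipping_addr=NULL, billing_addr=19 Elm St → 19 Elm St
id=406: shipping_addr=NULL, billing_addr=NULL, account_addr=38 Pine Rd → 38 Pine Rd
id=407: shipping_addr=NULL, billing_addr=NULL, account_addr=NULL (all NULL) → NULL
id=408: shipping_addr=NULL, billing_addr=NULL, account_addr=30 Hill Ln → 30 Hill Ln
id=409: shipping_addr=NULL, billing_addr=NULL, account_addr=NULL (all NULL) → NULL
id=410: shipping_addr=NULL, billing_addr=4 Elm Ave → 4 Elm Ave
id=411: shipping_addr=56 Elm Ave → 56 Elm Ave

44 Pine Rd, 41 Main St, 35 Elm Ave, 11 Elm Ave, 51 Pine Rd, 19 Elm St, 38 Pine Rd, NULL, 30 Hill Ln, NULL, 4 Elm Ave, 56 Elm Ave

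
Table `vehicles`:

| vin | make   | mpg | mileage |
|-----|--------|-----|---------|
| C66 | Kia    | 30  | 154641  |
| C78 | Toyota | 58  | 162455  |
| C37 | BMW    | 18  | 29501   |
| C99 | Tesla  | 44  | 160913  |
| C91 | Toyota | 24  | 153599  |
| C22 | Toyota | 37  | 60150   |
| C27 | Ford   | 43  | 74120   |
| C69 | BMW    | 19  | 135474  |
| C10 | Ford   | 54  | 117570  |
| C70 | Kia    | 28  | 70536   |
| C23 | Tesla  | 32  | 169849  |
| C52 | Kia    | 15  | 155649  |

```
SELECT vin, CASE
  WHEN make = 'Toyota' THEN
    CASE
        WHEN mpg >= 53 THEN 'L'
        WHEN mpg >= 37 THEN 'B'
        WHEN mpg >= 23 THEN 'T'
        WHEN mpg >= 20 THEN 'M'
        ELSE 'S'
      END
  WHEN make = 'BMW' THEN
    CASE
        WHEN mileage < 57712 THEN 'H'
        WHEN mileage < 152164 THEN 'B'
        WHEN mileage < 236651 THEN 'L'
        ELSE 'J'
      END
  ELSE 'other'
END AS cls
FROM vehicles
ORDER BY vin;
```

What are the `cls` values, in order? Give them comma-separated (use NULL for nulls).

vin=C10: make='Ford' → outer ELSE → other
vin=C22: make='Toyota' → inner[mpg >= 37] → B
vin=C23: make='Tesla' → outer ELSE → other
vin=C27: make='Ford' → outer ELSE → other
vin=C37: make='BMW' → inner[mileage < 57712] → H
vin=C52: make='Kia' → outer ELSE → other
vin=C66: make='Kia' → outer ELSE → other
vin=C69: make='BMW' → inner[mileage < 152164] → B
vin=C70: make='Kia' → outer ELSE → other
vin=C78: make='Toyota' → inner[mpg >= 53] → L
vin=C91: make='Toyota' → inner[mpg >= 23] → T
vin=C99: make='Tesla' → outer ELSE → other

other, B, other, other, H, other, other, B, other, L, T, other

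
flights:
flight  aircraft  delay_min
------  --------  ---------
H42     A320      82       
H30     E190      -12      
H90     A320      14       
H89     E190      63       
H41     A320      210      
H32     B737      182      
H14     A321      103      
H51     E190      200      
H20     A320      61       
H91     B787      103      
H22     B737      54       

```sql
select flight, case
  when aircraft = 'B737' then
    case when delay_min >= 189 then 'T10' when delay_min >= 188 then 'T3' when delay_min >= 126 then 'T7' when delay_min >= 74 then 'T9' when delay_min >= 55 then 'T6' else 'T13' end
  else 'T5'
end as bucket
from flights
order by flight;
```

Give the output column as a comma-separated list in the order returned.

flight=H14: aircraft='A321' → outer ELSE → T5
flight=H20: aircraft='A320' → outer ELSE → T5
flight=H22: aircraft='B737' → inner[ELSE] → T13
flight=H30: aircraft='E190' → outer ELSE → T5
flight=H32: aircraft='B737' → inner[delay_min >= 126] → T7
flight=H41: aircraft='A320' → outer ELSE → T5
flight=H42: aircraft='A320' → outer ELSE → T5
flight=H51: aircraft='E190' → outer ELSE → T5
flight=H89: aircraft='E190' → outer ELSE → T5
flight=H90: aircraft='A320' → outer ELSE → T5
flight=H91: aircraft='B787' → outer ELSE → T5

T5, T5, T13, T5, T7, T5, T5, T5, T5, T5, T5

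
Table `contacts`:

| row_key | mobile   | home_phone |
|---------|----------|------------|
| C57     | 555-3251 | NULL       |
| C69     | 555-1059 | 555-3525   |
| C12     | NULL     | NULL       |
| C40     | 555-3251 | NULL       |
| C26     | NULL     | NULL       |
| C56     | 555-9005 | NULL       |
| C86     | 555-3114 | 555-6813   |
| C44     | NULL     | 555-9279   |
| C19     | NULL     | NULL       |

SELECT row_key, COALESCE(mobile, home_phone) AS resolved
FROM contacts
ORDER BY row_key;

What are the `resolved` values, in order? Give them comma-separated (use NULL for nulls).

row_key=C12: mobile=NULL, home_phone=NULL (all NULL) → NULL
row_key=C19: mobile=NULL, home_phone=NULL (all NULL) → NULL
row_key=C26: mobile=NULL, home_phone=NULL (all NULL) → NULL
row_key=C40: mobile=555-3251 → 555-3251
row_key=C44: mobile=NULL, home_phone=555-9279 → 555-9279
row_key=C56: mobile=555-9005 → 555-9005
row_key=C57: mobile=555-3251 → 555-3251
row_key=C69: mobile=555-1059 → 555-1059
row_key=C86: mobile=555-3114 → 555-3114

NULL, NULL, NULL, 555-3251, 555-9279, 555-9005, 555-3251, 555-1059, 555-3114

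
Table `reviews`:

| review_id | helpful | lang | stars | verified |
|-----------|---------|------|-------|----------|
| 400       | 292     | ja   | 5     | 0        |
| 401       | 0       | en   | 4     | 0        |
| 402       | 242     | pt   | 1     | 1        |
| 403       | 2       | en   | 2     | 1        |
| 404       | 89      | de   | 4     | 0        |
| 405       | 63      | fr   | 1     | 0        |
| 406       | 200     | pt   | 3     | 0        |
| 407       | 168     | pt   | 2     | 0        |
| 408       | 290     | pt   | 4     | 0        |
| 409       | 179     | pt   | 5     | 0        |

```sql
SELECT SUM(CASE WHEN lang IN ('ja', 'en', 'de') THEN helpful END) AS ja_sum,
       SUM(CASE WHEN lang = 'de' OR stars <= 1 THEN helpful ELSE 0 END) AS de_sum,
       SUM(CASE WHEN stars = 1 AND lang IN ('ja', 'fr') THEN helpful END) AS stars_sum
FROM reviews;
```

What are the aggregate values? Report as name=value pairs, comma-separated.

[ja_sum: lang IN ('ja', 'en', 'de')]
review_id=400: ✓ → 292
review_id=401: ✓ → 0
review_id=402: ✗
review_id=403: ✓ → 2
review_id=404: ✓ → 89
review_id=405: ✗
review_id=406: ✗
review_id=407: ✗
review_id=408: ✗
review_id=409: ✗
ja_sum = 292 + 2 + 89 = 383
—
[de_sum: lang = 'de' OR stars <= 1]
review_id=400: ✗
review_id=401: ✗
review_id=402: ✓ → 242
review_id=403: ✗
review_id=404: ✓ → 89
review_id=405: ✓ → 63
review_id=406: ✗
review_id=407: ✗
review_id=408: ✗
review_id=409: ✗
de_sum = 242 + 89 + 63 = 394
—
[stars_sum: stars = 1 AND lang IN ('ja', 'fr')]
review_id=400: ✗
review_id=401: ✗
review_id=402: ✗
review_id=403: ✗
review_id=404: ✗
review_id=405: ✓ → 63
review_id=406: ✗
review_id=407: ✗
review_id=408: ✗
review_id=409: ✗
stars_sum = 63

ja_sum=383, de_sum=394, stars_sum=63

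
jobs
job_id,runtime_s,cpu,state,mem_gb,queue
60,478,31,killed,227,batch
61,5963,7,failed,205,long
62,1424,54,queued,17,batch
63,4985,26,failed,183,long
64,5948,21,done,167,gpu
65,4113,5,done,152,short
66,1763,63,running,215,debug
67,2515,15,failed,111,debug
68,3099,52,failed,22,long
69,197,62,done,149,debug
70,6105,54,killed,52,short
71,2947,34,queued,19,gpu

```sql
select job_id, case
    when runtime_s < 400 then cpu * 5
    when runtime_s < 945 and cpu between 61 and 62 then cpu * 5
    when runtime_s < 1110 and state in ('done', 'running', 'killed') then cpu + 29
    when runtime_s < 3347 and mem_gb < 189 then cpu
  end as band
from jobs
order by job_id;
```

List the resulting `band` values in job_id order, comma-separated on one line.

60, NULL, 54, NULL, NULL, NULL, NULL, 15, 52, 310, NULL, 34

job_id=60: runtime_s < 1110 and state in ('done', 'running', 'killed') → 60
job_id=61: (no match → NULL) → NULL
job_id=62: runtime_s < 3347 and mem_gb < 189 → 54
job_id=63: (no match → NULL) → NULL
job_id=64: (no match → NULL) → NULL
job_id=65: (no match → NULL) → NULL
job_id=66: (no match → NULL) → NULL
job_id=67: runtime_s < 3347 and mem_gb < 189 → 15
job_id=68: runtime_s < 3347 and mem_gb < 189 → 52
job_id=69: runtime_s < 400 → 310
job_id=70: (no match → NULL) → NULL
job_id=71: runtime_s < 3347 and mem_gb < 189 → 34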